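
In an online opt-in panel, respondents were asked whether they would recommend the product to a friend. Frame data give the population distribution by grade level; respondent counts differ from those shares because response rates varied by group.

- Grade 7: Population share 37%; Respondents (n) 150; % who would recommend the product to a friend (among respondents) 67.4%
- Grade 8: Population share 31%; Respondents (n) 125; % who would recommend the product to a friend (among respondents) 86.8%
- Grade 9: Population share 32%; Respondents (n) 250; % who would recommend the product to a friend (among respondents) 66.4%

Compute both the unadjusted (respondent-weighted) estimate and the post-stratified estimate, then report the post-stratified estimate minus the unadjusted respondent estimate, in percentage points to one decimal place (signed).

+1.6 percentage points

Without adjustment, the pooled respondent share is:
  (150/525)×67.4 + (125/525)×86.8 + (250/525)×66.4 = 71.5429%
Post-stratified estimate weights by population shares:
  0.37×67.4 + 0.31×86.8 + 0.32×66.4 = 73.094%
Difference = 73.094 − 71.5429 = 1.5511 pp.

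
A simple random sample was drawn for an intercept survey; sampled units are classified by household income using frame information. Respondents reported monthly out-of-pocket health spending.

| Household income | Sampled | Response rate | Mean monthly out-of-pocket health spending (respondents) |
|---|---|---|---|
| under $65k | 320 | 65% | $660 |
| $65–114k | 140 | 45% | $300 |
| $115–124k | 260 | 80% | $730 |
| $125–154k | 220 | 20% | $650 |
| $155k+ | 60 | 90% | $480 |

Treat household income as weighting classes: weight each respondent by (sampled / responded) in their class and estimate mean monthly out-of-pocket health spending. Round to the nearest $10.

$610

Each respondent's weight = sampled/responded in their class; summing within a class gives n_sampled, so:
  under $65k: 320 × 660 = 211,200
  $65–114k: 140 × 300 = 42,000
  $115–124k: 260 × 730 = 189,800
  $125–154k: 220 × 650 = 143,000
  $155k+: 60 × 480 = 28,800
Adjusted estimate = 614,800 / 1,000 = 614.8 → $610.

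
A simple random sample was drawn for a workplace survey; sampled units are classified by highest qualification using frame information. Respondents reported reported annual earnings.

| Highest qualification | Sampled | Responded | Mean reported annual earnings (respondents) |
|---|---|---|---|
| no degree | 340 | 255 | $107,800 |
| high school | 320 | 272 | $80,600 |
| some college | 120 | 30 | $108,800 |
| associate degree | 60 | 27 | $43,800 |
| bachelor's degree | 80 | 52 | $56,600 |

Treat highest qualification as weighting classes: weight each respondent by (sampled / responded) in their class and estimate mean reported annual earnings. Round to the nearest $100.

$89,800

Class response rates: no degree 255/340 = 75%, high school 272/320 = 85%, some college 30/120 = 25%, associate degree 27/60 = 45%, bachelor's degree 52/80 = 65%.
Inverse-response-rate weighting restores each class to its sampled count, so class totals weight by n_sampled:
  no degree: 340 × 107,800 = 36,652,000
  high school: 320 × 80,600 = 25,792,000
  some college: 120 × 108,800 = 13,056,000
  associate degree: 60 × 43,800 = 2,628,000
  bachelor's degree: 80 × 56,600 = 4,528,000
Adjusted estimate = 82,656,000 / 920 = 89843.5 → $89,800.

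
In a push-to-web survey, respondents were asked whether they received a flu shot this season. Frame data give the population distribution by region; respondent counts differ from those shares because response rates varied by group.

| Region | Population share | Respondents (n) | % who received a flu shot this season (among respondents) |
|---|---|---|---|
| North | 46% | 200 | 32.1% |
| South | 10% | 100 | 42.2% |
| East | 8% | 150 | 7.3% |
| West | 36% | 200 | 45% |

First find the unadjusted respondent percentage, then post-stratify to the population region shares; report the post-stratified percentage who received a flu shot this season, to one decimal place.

Unadjusted (pooled respondent) estimate weights by respondent counts:
  (200/650)×32.1 + (100/650)×42.2 + (150/650)×7.3 + (200/650)×45 = 31.9%
Post-stratifying to population shares instead:
  0.46×32.1 + 0.1×42.2 + 0.08×7.3 + 0.36×45 = 35.77%

35.8%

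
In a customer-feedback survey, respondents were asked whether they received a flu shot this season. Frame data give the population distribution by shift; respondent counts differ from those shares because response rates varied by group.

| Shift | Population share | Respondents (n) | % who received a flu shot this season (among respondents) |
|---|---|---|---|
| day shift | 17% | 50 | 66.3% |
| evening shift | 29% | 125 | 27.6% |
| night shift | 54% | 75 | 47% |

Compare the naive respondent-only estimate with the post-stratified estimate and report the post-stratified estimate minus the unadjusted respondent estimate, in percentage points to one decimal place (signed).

Unadjusted (pooled respondent) estimate weights by respondent counts:
  (50/250)×66.3 + (125/250)×27.6 + (75/250)×47 = 41.16%
Post-stratifying to population shares instead:
  0.17×66.3 + 0.29×27.6 + 0.54×47 = 44.655%
Difference = 44.655 − 41.16 = 3.495 pp.

+3.5 percentage points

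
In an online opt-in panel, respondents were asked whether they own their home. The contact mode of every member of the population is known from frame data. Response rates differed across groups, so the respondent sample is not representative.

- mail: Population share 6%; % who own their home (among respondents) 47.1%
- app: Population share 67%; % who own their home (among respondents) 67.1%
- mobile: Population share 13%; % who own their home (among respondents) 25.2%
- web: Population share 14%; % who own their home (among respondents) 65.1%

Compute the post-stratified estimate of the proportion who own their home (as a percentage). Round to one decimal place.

60.2%

Each cell contributes population-share × respondent value:
  mail: 0.06 × 47.1 = 2.826
  app: 0.67 × 67.1 = 44.957
  mobile: 0.13 × 25.2 = 3.276
  web: 0.14 × 65.1 = 9.114
Post-stratified estimate = 60.173 → 60.2%.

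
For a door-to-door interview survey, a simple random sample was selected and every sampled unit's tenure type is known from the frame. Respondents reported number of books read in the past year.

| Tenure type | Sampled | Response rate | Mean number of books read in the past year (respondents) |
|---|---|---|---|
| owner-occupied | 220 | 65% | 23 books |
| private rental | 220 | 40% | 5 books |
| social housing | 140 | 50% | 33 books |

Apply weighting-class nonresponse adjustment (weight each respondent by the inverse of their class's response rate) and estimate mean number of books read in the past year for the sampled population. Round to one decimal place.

With weight = n_sampled/n_responded per class, the weighted class total is n_sampled:
  owner-occupied: 220 × 23 = 5060
  private rental: 220 × 5 = 1100
  social housing: 140 × 33 = 4620
Adjusted estimate = 10,780 / 580 = 18.5862 → 18.6.

18.6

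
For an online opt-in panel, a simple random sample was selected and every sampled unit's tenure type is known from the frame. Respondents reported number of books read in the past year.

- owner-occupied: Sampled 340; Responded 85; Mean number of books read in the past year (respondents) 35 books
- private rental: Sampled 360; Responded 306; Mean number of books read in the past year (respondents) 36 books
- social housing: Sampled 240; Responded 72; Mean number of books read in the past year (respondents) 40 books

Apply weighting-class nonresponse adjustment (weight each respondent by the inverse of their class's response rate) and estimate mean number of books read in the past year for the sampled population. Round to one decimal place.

36.7

Class response rates: owner-occupied 85/340 = 25%, private rental 306/360 = 85%, social housing 72/240 = 30%.
Inverse-response-rate weighting restores each class to its sampled count, so class totals weight by n_sampled:
  owner-occupied: 340 × 35 = 11,900
  private rental: 360 × 36 = 12,960
  social housing: 240 × 40 = 9600
Adjusted estimate = 34,460 / 940 = 36.6596 → 36.7.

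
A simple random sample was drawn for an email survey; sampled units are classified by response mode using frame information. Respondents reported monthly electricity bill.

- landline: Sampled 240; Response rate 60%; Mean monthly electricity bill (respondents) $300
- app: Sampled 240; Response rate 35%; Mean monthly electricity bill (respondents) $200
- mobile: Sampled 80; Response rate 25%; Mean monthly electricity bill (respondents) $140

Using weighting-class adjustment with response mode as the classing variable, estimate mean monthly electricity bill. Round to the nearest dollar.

$234

Each respondent's weight = sampled/responded in their class; summing within a class gives n_sampled, so:
  landline: 240 × 300 = 72,000
  app: 240 × 200 = 48,000
  mobile: 80 × 140 = 11,200
Adjusted estimate = 131,200 / 560 = 234.286 → $234.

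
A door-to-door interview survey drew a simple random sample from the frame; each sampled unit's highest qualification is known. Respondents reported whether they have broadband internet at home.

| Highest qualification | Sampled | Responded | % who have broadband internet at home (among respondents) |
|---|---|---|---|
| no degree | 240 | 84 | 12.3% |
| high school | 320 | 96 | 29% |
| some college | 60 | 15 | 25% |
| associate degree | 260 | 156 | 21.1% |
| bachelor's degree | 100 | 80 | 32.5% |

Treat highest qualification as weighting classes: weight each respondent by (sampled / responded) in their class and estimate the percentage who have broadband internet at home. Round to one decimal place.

Response rates by class: no degree 84/240 = 35%, high school 96/320 = 30%, some college 15/60 = 25%, associate degree 156/260 = 60%, bachelor's degree 80/100 = 80%.
Each respondent's weight = sampled/responded in their class; summing within a class gives n_sampled, so:
  no degree: 240 × 12.3 = 2952
  high school: 320 × 29 = 9280
  some college: 60 × 25 = 1500
  associate degree: 260 × 21.1 = 5486
  bachelor's degree: 100 × 32.5 = 3250
Adjusted estimate = 22,468 / 980 = 22.9265 → 22.9%.

22.9%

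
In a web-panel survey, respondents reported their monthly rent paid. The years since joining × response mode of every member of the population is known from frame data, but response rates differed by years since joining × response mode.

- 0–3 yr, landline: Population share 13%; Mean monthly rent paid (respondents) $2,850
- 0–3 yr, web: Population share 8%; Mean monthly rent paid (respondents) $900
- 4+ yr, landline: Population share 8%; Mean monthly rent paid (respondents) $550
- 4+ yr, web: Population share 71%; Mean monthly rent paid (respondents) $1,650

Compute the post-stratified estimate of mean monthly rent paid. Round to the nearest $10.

Reweight to the known years since joining × response mode distribution:
  0–3 yr, landline: 0.13 × 2850 = 370.5
  0–3 yr, web: 0.08 × 900 = 72
  4+ yr, landline: 0.08 × 550 = 44
  4+ yr, web: 0.71 × 1650 = 1171.5
Post-stratified estimate = 1658 → $1,660.

$1,660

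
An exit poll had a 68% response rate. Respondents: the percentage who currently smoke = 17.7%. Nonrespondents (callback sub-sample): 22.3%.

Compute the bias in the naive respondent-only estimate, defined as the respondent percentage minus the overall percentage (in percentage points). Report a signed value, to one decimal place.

-1.5 percentage points

Nonresponse fraction = 1 − 0.68 = 0.32.
Bias = (nonresponse fraction) × (respondent percentage − nonrespondent percentage)
     = 0.32 × (17.7 − 22.3) = 0.32 × -4.6 = -1.472.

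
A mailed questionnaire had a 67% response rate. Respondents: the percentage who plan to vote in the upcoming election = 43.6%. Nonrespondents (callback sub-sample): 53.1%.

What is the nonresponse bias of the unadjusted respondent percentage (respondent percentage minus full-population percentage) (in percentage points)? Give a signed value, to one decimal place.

-3.1 percentage points

Nonresponse fraction = 1 − 0.67 = 0.33.
Bias = (nonresponse fraction) × (respondent percentage − nonrespondent percentage)
     = 0.33 × (43.6 − 53.1) = 0.33 × -9.5 = -3.135.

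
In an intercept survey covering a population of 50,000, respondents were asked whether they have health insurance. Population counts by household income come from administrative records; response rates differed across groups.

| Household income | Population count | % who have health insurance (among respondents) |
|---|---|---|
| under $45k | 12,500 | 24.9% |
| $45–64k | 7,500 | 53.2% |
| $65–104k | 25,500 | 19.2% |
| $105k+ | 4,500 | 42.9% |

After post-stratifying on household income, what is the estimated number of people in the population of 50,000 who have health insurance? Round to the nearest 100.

13,900

Each cell contributes its population count × the respondent rate:
  under $45k: 12,500 × 24.9% = 3112.5
  $45–64k: 7,500 × 53.2% = 3990
  $65–104k: 25,500 × 19.2% = 4896
  $105k+: 4,500 × 42.9% = 1930.5
Estimated total = 13,929 → 13,900.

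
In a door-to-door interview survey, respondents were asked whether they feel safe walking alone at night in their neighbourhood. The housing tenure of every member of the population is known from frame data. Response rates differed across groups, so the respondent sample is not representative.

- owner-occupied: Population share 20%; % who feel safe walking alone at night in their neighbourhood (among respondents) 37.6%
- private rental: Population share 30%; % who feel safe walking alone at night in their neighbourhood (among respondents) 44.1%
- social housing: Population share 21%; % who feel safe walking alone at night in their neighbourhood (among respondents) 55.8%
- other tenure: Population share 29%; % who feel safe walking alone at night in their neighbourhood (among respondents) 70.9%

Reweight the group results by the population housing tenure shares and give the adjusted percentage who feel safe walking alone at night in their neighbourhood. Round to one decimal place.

53.0%

Reweight to the known housing tenure distribution:
  owner-occupied: 0.2 × 37.6 = 7.52
  private rental: 0.3 × 44.1 = 13.23
  social housing: 0.21 × 55.8 = 11.718
  other tenure: 0.29 × 70.9 = 20.561
Post-stratified estimate = 53.029 → 53.0%.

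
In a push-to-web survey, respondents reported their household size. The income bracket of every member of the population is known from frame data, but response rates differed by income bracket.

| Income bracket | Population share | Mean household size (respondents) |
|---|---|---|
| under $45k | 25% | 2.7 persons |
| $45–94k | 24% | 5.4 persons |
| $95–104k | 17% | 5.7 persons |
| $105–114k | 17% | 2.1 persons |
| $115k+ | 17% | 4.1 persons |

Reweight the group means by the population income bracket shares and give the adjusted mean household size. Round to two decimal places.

3.99

Each cell contributes population-share × respondent value:
  under $45k: 0.25 × 2.7 = 0.675
  $45–94k: 0.24 × 5.4 = 1.296
  $95–104k: 0.17 × 5.7 = 0.969
  $105–114k: 0.17 × 2.1 = 0.357
  $115k+: 0.17 × 4.1 = 0.697
Post-stratified estimate = 3.994 → 3.99.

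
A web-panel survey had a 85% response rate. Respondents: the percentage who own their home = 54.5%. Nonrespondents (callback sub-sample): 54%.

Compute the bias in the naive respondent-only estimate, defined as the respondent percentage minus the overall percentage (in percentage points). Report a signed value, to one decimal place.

+0.1 percentage points

Nonresponse fraction = 1 − 0.85 = 0.15.
Bias = (nonresponse fraction) × (respondent percentage − nonrespondent percentage)
     = 0.15 × (54.5 − 54) = 0.15 × 0.5 = 0.075.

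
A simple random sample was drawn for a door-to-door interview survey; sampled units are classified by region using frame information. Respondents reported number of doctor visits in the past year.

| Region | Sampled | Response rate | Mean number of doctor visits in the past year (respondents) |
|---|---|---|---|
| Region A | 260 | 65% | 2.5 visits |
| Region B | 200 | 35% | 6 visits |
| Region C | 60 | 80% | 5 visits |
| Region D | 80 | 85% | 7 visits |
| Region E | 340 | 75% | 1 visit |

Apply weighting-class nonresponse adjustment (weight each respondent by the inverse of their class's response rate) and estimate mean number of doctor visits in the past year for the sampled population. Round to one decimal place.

3.2

Weighting each respondent by the inverse class response rate inflates each class back to its sampled size, so the class weight is n_sampled:
  Region A: 260 × 2.5 = 650
  Region B: 200 × 6 = 1200
  Region C: 60 × 5 = 300
  Region D: 80 × 7 = 560
  Region E: 340 × 1 = 340
Adjusted estimate = 3050 / 940 = 3.24468 → 3.2.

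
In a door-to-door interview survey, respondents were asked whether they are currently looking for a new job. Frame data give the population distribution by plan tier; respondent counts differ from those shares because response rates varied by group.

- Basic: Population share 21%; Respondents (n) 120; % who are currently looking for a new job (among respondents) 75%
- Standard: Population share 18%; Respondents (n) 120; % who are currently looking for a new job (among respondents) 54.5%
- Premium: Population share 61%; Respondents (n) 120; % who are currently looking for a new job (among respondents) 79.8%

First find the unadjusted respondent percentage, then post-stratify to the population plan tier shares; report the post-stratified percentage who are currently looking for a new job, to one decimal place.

Naive respondent-only estimate (weights = respondent counts):
  (120/360)×75 + (120/360)×54.5 + (120/360)×79.8 = 69.7667%
Post-stratified estimate weights by population shares:
  0.21×75 + 0.18×54.5 + 0.61×79.8 = 74.238%

74.2%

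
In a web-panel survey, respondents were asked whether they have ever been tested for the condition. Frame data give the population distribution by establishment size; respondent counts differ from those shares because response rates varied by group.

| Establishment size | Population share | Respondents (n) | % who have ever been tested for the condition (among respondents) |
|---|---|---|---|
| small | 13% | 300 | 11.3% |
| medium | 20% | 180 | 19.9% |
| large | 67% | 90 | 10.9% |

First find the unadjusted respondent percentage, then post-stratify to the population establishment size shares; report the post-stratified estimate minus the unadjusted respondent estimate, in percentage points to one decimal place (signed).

Without adjustment, the pooled respondent share is:
  (300/570)×11.3 + (180/570)×19.9 + (90/570)×10.9 = 13.9526%
Post-stratifying to population shares instead:
  0.13×11.3 + 0.2×19.9 + 0.67×10.9 = 12.752%
Difference = 12.752 − 13.9526 = -1.2006 pp.

-1.2 percentage points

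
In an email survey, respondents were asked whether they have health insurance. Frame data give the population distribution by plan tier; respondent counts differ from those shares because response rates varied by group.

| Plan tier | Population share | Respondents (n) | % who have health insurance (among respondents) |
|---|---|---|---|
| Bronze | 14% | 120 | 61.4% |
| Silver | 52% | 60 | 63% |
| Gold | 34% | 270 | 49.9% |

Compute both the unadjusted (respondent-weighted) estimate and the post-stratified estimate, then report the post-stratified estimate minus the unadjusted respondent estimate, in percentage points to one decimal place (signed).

Naive respondent-only estimate (weights = respondent counts):
  (120/450)×61.4 + (60/450)×63 + (270/450)×49.9 = 54.7133%
Reweighting by population plan tier shares:
  0.14×61.4 + 0.52×63 + 0.34×49.9 = 58.322%
Difference = 58.322 − 54.7133 = 3.6087 pp.

+3.6 percentage points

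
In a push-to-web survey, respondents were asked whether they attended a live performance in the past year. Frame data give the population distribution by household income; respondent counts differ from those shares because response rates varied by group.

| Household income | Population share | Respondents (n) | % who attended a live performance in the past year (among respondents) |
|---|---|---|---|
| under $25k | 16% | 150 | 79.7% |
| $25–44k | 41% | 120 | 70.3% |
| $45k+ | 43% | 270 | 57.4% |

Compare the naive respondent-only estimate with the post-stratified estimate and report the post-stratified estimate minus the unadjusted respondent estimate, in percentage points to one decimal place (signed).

Naive respondent-only estimate (weights = respondent counts):
  (150/540)×79.7 + (120/540)×70.3 + (270/540)×57.4 = 66.4611%
Reweighting by population household income shares:
  0.16×79.7 + 0.41×70.3 + 0.43×57.4 = 66.257%
Difference = 66.257 − 66.4611 = -0.2041 pp.

-0.2 percentage points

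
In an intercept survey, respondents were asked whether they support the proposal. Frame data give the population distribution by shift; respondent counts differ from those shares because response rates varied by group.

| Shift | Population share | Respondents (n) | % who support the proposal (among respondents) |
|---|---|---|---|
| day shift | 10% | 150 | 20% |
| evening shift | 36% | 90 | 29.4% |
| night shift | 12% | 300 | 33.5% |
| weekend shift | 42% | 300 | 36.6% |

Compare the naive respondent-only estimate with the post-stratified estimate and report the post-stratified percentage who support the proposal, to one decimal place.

32.0%

Without adjustment, the pooled respondent share is:
  (150/840)×20 + (90/840)×29.4 + (300/840)×33.5 + (300/840)×36.6 = 31.7571%
Post-stratifying to population shares instead:
  0.1×20 + 0.36×29.4 + 0.12×33.5 + 0.42×36.6 = 31.976%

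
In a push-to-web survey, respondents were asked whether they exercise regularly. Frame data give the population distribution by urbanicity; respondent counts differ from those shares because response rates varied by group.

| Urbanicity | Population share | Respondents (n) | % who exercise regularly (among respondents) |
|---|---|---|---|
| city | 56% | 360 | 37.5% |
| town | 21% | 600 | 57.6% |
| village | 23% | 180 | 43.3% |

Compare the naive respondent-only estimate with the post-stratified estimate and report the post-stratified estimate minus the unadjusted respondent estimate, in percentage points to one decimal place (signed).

Naive respondent-only estimate (weights = respondent counts):
  (360/1140)×37.5 + (600/1140)×57.6 + (180/1140)×43.3 = 48.9947%
Post-stratified estimate weights by population shares:
  0.56×37.5 + 0.21×57.6 + 0.23×43.3 = 43.055%
Difference = 43.055 − 48.9947 = -5.9397 pp.

-5.9 percentage points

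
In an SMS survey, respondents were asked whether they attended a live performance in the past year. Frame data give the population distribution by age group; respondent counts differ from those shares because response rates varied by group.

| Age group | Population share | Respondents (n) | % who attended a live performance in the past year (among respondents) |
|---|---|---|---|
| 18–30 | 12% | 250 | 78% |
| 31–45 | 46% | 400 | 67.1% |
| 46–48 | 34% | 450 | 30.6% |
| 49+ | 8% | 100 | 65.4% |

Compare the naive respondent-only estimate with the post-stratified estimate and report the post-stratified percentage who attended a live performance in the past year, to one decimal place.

55.9%

Without adjustment, the pooled respondent share is:
  (250/1200)×78 + (400/1200)×67.1 + (450/1200)×30.6 + (100/1200)×65.4 = 55.5417%
Post-stratified estimate weights by population shares:
  0.12×78 + 0.46×67.1 + 0.34×30.6 + 0.08×65.4 = 55.862%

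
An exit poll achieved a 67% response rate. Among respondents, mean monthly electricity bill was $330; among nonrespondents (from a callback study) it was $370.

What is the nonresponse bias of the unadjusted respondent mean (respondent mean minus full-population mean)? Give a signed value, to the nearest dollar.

Nonresponse fraction = 1 − 0.67 = 0.33.
Bias = (nonresponse fraction) × (respondent mean − nonrespondent mean)
     = 0.33 × (330 − 370) = 0.33 × -40 = -13.2.

-$13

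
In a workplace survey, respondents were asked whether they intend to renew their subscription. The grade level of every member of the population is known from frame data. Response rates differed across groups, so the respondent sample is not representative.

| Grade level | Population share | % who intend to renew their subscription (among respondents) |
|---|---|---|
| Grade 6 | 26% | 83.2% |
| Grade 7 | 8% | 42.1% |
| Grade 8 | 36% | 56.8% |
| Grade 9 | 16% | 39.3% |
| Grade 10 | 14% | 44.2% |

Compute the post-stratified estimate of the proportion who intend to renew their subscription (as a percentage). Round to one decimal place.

Weight each group's respondent value by its population share:
  Grade 6: 0.26 × 83.2 = 21.632
  Grade 7: 0.08 × 42.1 = 3.368
  Grade 8: 0.36 × 56.8 = 20.448
  Grade 9: 0.16 × 39.3 = 6.288
  Grade 10: 0.14 × 44.2 = 6.188
Post-stratified estimate = 57.924 → 57.9%.

57.9%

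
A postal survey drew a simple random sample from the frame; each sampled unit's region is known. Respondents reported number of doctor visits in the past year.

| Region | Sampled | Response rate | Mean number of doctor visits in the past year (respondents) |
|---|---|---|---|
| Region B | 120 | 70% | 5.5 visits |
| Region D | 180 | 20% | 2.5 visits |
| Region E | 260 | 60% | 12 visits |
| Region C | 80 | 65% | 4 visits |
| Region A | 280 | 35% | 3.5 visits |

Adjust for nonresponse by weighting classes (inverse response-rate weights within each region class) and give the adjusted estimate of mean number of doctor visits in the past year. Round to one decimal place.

6.0

Inverse-response-rate weighting restores each class to its sampled count, so class totals weight by n_sampled:
  Region B: 120 × 5.5 = 660
  Region D: 180 × 2.5 = 450
  Region E: 260 × 12 = 3120
  Region C: 80 × 4 = 320
  Region A: 280 × 3.5 = 980
Adjusted estimate = 5530 / 920 = 6.01087 → 6.0.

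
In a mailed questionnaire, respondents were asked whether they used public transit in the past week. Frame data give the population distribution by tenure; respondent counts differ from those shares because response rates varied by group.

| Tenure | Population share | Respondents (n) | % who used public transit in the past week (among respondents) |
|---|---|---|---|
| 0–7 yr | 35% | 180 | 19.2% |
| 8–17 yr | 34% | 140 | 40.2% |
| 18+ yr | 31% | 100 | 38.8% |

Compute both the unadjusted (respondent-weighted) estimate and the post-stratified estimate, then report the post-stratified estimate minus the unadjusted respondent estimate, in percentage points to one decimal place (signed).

Without adjustment, the pooled respondent share is:
  (180/420)×19.2 + (140/420)×40.2 + (100/420)×38.8 = 30.8667%
Reweighting by population tenure shares:
  0.35×19.2 + 0.34×40.2 + 0.31×38.8 = 32.416%
Difference = 32.416 − 30.8667 = 1.5493 pp.

+1.5 percentage points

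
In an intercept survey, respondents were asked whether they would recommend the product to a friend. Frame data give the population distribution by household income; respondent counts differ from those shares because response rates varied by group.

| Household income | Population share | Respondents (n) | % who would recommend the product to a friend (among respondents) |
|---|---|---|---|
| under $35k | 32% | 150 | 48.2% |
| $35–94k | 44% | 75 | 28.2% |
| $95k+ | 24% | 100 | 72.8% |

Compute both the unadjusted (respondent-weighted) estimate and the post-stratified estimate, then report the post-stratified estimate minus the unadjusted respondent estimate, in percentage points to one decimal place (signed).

Without adjustment, the pooled respondent share is:
  (150/325)×48.2 + (75/325)×28.2 + (100/325)×72.8 = 51.1538%
Reweighting by population household income shares:
  0.32×48.2 + 0.44×28.2 + 0.24×72.8 = 45.304%
Difference = 45.304 − 51.1538 = -5.8498 pp.

-5.8 percentage points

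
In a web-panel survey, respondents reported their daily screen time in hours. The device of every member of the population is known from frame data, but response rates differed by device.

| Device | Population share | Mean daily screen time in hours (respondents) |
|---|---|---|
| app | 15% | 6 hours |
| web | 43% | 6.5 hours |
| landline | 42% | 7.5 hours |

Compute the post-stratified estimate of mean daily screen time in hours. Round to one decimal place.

Post-stratification weights by population share, not respondent share:
  app: 0.15 × 6 = 0.9
  web: 0.43 × 6.5 = 2.795
  landline: 0.42 × 7.5 = 3.15
Post-stratified estimate = 6.845 → 6.8.

6.8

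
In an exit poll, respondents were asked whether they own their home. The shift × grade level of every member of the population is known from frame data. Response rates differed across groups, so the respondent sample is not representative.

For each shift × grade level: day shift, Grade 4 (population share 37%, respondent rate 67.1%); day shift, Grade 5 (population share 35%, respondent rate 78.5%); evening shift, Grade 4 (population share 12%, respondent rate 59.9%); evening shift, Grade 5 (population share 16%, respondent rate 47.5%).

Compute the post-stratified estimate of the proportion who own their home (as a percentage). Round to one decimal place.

Post-stratification weights by population share, not respondent share:
  day shift, Grade 4: 0.37 × 67.1 = 24.827
  day shift, Grade 5: 0.35 × 78.5 = 27.475
  evening shift, Grade 4: 0.12 × 59.9 = 7.188
  evening shift, Grade 5: 0.16 × 47.5 = 7.6
Post-stratified estimate = 67.09 → 67.1%.

67.1%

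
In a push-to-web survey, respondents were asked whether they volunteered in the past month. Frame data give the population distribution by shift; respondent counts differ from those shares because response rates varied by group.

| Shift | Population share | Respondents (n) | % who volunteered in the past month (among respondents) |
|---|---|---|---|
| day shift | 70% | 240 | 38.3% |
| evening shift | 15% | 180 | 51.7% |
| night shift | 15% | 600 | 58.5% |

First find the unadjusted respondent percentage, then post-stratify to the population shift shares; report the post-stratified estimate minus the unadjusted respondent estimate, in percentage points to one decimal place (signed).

Without adjustment, the pooled respondent share is:
  (240/1020)×38.3 + (180/1020)×51.7 + (600/1020)×58.5 = 52.5471%
Reweighting by population shift shares:
  0.7×38.3 + 0.15×51.7 + 0.15×58.5 = 43.34%
Difference = 43.34 − 52.5471 = -9.2071 pp.

-9.2 percentage points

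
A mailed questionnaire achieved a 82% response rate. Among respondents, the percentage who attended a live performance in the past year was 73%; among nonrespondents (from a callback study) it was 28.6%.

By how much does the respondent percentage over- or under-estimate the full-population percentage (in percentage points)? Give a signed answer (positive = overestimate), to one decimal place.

+8.0 percentage points

Nonresponse fraction = 1 − 0.82 = 0.18.
Bias = (nonresponse fraction) × (respondent percentage − nonrespondent percentage)
     = 0.18 × (73 − 28.6) = 0.18 × 44.4 = 7.992.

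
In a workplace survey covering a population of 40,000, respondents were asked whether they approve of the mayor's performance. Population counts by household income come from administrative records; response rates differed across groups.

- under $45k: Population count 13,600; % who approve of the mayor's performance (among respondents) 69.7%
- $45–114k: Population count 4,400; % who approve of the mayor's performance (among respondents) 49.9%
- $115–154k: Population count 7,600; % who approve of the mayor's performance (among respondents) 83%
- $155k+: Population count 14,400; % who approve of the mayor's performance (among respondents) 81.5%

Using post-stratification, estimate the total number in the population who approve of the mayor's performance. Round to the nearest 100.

29,700

Estimated count per cell = population count × respondent percentage:
  under $45k: 13,600 × 69.7% = 9479.2
  $45–114k: 4,400 × 49.9% = 2195.6
  $115–154k: 7,600 × 83% = 6308
  $155k+: 14,400 × 81.5% = 11,736
Estimated total = 29718.8 → 29,700.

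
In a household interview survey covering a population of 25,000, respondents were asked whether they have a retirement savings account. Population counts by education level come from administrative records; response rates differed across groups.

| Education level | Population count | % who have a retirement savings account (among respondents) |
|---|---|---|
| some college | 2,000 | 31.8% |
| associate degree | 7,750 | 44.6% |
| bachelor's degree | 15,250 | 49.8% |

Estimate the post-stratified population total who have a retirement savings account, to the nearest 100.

11,700

Each cell contributes its population count × the respondent rate:
  some college: 2,000 × 31.8% = 636
  associate degree: 7,750 × 44.6% = 3456.5
  bachelor's degree: 15,250 × 49.8% = 7594.5
Estimated total = 11,687 → 11,700.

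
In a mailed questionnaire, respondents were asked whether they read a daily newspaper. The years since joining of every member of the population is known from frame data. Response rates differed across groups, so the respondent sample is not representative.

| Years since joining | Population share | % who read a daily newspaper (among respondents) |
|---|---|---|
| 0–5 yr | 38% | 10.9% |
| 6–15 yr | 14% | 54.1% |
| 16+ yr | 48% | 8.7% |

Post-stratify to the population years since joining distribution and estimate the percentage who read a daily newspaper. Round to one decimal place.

15.9%

Weight each group's respondent value by its population share:
  0–5 yr: 0.38 × 10.9 = 4.142
  6–15 yr: 0.14 × 54.1 = 7.574
  16+ yr: 0.48 × 8.7 = 4.176
Post-stratified estimate = 15.892 → 15.9%.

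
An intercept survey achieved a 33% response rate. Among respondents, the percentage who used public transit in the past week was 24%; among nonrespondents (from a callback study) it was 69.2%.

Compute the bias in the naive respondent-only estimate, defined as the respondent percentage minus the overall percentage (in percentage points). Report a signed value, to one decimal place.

Nonresponse fraction = 1 − 0.33 = 0.67.
Bias = (nonresponse fraction) × (respondent percentage − nonrespondent percentage)
     = 0.67 × (24 − 69.2) = 0.67 × -45.2 = -30.284.

-30.3 percentage points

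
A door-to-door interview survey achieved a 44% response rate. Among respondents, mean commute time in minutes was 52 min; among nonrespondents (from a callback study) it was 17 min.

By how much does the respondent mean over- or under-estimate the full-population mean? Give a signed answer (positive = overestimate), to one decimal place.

Nonresponse fraction = 1 − 0.44 = 0.56.
Bias = (nonresponse fraction) × (respondent mean − nonrespondent mean)
     = 0.56 × (52 − 17) = 0.56 × 35 = 19.6.

+19.6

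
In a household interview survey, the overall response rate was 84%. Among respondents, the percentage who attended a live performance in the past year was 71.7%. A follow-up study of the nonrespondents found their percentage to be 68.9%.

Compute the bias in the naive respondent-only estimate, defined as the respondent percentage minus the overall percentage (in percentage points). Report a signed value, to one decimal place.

Nonresponse fraction = 1 − 0.84 = 0.16.
Bias = (nonresponse fraction) × (respondent percentage − nonrespondent percentage)
     = 0.16 × (71.7 − 68.9) = 0.16 × 2.8 = 0.448.

+0.4 percentage points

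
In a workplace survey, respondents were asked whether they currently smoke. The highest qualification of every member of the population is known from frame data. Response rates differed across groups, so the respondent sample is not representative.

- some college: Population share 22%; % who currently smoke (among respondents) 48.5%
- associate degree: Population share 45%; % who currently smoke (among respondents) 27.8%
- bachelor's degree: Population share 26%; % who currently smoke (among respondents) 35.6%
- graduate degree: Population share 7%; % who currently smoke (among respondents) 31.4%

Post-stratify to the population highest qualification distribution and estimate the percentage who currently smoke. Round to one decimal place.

Weight each group's respondent value by its population share:
  some college: 0.22 × 48.5 = 10.67
  associate degree: 0.45 × 27.8 = 12.51
  bachelor's degree: 0.26 × 35.6 = 9.256
  graduate degree: 0.07 × 31.4 = 2.198
Post-stratified estimate = 34.634 → 34.6%.

34.6%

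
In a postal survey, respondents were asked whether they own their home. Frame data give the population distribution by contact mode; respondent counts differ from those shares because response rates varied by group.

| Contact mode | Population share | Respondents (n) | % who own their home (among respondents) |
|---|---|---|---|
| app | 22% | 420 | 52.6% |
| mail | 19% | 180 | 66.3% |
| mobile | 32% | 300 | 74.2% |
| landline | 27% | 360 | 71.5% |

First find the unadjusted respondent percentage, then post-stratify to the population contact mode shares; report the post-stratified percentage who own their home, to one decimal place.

67.2%

Naive respondent-only estimate (weights = respondent counts):
  (420/1260)×52.6 + (180/1260)×66.3 + (300/1260)×74.2 + (360/1260)×71.5 = 65.1%
Post-stratifying to population shares instead:
  0.22×52.6 + 0.19×66.3 + 0.32×74.2 + 0.27×71.5 = 67.218%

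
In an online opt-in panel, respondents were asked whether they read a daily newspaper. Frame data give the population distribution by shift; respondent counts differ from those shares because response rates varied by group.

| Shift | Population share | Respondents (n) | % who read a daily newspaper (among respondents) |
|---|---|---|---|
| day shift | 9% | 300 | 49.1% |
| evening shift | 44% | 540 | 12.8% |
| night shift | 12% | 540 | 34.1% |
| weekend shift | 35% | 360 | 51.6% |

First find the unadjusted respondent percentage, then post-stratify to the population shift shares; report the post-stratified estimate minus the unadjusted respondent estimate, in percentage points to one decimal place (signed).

Unadjusted (pooled respondent) estimate weights by respondent counts:
  (300/1740)×49.1 + (540/1740)×12.8 + (540/1740)×34.1 + (360/1740)×51.6 = 33.6966%
Reweighting by population shift shares:
  0.09×49.1 + 0.44×12.8 + 0.12×34.1 + 0.35×51.6 = 32.203%
Difference = 32.203 − 33.6966 = -1.4936 pp.

-1.5 percentage points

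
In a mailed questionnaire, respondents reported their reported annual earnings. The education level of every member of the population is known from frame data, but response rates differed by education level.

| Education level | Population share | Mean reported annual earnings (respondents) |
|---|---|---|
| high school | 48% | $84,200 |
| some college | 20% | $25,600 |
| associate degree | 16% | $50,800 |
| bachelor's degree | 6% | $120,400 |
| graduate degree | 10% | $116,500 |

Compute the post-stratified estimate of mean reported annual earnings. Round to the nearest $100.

Reweight to the known education level distribution:
  high school: 0.48 × 84,200 = 40,416
  some college: 0.2 × 25,600 = 5120
  associate degree: 0.16 × 50,800 = 8128
  bachelor's degree: 0.06 × 120,400 = 7224
  graduate degree: 0.1 × 116,500 = 11,650
Post-stratified estimate = 72,538 → $72,500.

$72,500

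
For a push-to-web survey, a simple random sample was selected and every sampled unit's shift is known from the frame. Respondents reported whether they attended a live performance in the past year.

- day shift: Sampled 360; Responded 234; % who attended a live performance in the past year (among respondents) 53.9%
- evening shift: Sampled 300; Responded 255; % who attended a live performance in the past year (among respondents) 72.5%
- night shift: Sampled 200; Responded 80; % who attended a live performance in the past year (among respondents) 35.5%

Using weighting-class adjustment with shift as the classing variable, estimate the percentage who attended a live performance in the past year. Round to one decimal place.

56.1%

Response rates by class: day shift 234/360 = 65%, evening shift 255/300 = 85%, night shift 80/200 = 40%.
Each respondent's weight = sampled/responded in their class; summing within a class gives n_sampled, so:
  day shift: 360 × 53.9 = 19,404
  evening shift: 300 × 72.5 = 21,750
  night shift: 200 × 35.5 = 7100
Adjusted estimate = 48,254 / 860 = 56.1093 → 56.1%.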